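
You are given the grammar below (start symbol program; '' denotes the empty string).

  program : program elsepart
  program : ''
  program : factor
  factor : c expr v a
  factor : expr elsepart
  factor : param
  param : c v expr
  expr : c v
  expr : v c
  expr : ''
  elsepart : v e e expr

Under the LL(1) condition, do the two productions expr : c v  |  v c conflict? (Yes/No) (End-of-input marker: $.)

No

FIRST(c v) = { c } and FIRST(v c) = { v }.
The FIRST sets are disjoint and neither alternative is nullable — no conflict.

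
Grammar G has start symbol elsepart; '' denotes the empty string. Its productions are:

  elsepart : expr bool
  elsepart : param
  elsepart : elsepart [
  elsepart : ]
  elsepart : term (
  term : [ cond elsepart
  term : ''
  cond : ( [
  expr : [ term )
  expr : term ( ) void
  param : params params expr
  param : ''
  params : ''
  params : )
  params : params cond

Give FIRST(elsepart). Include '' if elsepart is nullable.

{ (, ), [, ], '' }

From elsepart : expr bool: add FIRST(expr) = { (, [ }.
From elsepart : param: add FIRST(param) = { (, ), [, '' } (including '' since param is nullable).
From elsepart : elsepart [: elsepart nullable, take FIRST(elsepart) ∪ {[} = { (, ), [, ] }.
elsepart : ] contributes {]}.
From elsepart : term (: term nullable, take FIRST(term) ∪ {(} = { (, [ }.
Union: FIRST(elsepart) = { (, ), [, ], '' }.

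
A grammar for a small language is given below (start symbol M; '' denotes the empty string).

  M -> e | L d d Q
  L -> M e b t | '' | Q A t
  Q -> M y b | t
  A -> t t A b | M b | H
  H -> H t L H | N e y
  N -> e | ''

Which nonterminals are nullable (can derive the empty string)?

Directly nullable (have an ''-production): L, N.
No other nonterminal has a production whose RHS symbols are all nullable.

{ L, N }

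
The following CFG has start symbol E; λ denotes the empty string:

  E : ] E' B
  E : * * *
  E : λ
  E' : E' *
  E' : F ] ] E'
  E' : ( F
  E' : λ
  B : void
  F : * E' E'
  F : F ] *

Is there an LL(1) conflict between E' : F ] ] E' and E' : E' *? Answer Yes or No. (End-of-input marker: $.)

Yes

FIRST(F ] ] E') = { * } and FIRST(E' *) = { (, * }.
Both contain *, so the two alternatives are not disjoint — LL(1) conflict.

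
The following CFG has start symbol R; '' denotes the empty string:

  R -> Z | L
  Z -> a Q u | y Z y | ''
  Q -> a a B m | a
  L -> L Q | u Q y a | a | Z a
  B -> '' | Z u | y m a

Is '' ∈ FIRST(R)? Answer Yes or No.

Yes

R -> Z and each of Z is nullable, so R ⇒* ''.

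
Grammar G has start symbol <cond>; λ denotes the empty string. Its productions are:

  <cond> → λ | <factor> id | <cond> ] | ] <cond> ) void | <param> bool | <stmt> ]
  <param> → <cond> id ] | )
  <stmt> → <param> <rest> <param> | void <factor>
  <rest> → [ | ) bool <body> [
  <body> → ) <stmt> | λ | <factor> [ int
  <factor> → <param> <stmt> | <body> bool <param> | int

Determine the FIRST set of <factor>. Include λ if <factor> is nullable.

From <factor> → <param> <stmt>: add FIRST(<param>) = { ), ], bool, id, int, void }.
From <factor> → <body> bool <param>: <body> nullable, take FIRST(<body>) ∪ {bool} = { ), ], bool, id, int, void }.
<factor> → int contributes {int}.
Union: FIRST(<factor>) = { ), ], bool, id, int, void }.

{ ), ], bool, id, int, void }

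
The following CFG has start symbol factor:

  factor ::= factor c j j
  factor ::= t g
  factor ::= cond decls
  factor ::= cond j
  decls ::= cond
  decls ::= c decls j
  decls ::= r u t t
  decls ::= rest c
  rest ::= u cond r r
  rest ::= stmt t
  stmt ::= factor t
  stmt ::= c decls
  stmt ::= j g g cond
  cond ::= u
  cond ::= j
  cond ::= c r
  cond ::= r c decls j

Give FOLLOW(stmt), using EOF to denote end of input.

In rest ::= stmt t: add FIRST(t) = { t }.
Union: FOLLOW(stmt) = { t }.

{ t }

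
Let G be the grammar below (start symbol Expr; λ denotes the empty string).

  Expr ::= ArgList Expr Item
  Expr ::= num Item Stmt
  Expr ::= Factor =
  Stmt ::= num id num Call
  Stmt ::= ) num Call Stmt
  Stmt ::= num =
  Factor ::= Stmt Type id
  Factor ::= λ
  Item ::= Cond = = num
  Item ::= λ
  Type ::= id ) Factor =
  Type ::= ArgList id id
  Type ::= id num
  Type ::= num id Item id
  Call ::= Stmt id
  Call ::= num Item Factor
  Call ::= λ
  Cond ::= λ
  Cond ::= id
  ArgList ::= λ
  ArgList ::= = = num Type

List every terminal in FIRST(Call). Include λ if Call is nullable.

From Call ::= Stmt id: add FIRST(Stmt) = { ), num }.
Call ::= num Item Factor contributes {num}.
Call ::= λ contributes λ.
Union: FIRST(Call) = { ), num, λ }.

{ ), num, λ }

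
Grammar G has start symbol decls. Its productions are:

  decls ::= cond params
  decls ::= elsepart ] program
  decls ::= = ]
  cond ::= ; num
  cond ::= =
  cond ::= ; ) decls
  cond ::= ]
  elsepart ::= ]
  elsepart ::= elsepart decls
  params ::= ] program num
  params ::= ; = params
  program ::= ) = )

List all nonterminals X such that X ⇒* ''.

No nonterminal has an empty production or an RHS whose symbols are all nullable.

{ } (none)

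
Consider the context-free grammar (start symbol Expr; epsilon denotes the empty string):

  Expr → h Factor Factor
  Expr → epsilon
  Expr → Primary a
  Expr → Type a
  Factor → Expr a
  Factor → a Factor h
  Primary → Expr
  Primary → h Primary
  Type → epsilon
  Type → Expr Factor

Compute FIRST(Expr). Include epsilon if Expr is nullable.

Expr → h Factor Factor contributes {h}.
Expr → epsilon contributes epsilon.
From Expr → Primary a: Primary nullable, take FIRST(Primary) ∪ {a} = { a, h }.
From Expr → Type a: Type nullable, take FIRST(Type) ∪ {a} = { a, h }.
Union: FIRST(Expr) = { a, h, epsilon }.

{ a, h, epsilon }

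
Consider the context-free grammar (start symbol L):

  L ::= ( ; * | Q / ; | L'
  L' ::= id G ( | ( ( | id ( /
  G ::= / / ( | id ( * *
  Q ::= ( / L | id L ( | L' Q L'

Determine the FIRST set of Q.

{ (, id }

Q ::= ( / L contributes {(}.
Q ::= id L ( contributes {id}.
From Q ::= L' Q L': add FIRST(L') = { (, id }.
Union: FIRST(Q) = { (, id }.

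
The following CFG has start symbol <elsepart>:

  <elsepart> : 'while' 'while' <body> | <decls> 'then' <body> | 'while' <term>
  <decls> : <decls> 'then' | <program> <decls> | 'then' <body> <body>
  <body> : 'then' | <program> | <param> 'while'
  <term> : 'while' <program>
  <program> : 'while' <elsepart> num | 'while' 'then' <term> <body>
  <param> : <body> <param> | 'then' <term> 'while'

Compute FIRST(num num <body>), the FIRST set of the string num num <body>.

num is a terminal; add {num} and stop.

{ num }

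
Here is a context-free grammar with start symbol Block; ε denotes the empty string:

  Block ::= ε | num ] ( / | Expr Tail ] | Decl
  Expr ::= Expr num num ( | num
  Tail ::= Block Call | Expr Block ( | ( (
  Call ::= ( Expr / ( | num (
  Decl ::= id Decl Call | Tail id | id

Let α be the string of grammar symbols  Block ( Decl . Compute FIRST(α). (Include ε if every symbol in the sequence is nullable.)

{ (, id, num }

Add FIRST(Block)\{ε} = { (, id, num }; Block is nullable, continue.
( is a terminal; add {(} and stop.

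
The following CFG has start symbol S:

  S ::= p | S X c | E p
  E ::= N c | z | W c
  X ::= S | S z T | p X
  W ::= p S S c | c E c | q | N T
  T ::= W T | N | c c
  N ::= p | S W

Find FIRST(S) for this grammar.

S ::= p contributes {p}.
From S ::= S X c: add FIRST(S) = { c, p, q, z }.
From S ::= E p: add FIRST(E) = { c, p, q, z }.
Union: FIRST(S) = { c, p, q, z }.

{ c, p, q, z }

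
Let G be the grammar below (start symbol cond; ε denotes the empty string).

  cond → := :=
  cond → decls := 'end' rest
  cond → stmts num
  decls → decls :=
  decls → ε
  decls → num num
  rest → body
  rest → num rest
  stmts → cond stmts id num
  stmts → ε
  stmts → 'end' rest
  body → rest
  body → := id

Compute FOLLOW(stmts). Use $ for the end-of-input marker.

{ id, num }

In cond → stmts num: add FIRST(num) = { num }.
In stmts → cond stmts id num: add FIRST(id num) = { id }.
Union: FOLLOW(stmts) = { id, num }.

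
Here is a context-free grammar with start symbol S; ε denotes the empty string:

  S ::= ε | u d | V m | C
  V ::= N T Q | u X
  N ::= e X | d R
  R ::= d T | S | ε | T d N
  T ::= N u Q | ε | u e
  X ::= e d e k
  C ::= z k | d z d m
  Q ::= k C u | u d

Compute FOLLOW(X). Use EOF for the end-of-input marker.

In V ::= u X: X is at the end, add FOLLOW(V) = { m }.
In N ::= e X: X is at the end, add FOLLOW(N) = { d, e, k, u }.
Union: FOLLOW(X) = { d, e, k, m, u }.

{ d, e, k, m, u }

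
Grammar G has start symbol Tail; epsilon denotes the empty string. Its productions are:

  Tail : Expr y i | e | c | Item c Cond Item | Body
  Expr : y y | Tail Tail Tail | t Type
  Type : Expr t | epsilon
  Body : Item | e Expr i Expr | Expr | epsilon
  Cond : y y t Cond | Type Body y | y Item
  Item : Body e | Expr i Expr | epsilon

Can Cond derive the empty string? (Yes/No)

No

Nullable nonterminals: Body, Expr, Item, Tail, Type.
No production of Cond has an RHS whose symbols are all nullable, so Cond is not nullable.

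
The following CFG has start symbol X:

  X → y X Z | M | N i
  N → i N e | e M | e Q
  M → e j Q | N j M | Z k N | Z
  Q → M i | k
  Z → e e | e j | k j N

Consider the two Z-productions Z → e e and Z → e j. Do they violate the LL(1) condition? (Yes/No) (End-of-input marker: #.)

FIRST(e e) = { e } and FIRST(e j) = { e }.
Both contain e, so the two alternatives are not disjoint — LL(1) conflict.

Yes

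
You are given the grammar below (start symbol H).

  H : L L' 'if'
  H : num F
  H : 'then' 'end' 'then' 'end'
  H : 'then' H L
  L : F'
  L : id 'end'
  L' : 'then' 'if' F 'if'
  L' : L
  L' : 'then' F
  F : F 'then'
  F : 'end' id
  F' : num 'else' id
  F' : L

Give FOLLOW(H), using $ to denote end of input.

{ $, id, num }

H is the start symbol, so $ ∈ FOLLOW(H).
In H : 'then' H L: add FIRST(L) = { id, num }.
Union: FOLLOW(H) = { $, id, num }.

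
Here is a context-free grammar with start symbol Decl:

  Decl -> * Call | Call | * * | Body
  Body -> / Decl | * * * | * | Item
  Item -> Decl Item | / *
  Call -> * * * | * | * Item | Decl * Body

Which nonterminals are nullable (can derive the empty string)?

{ } (none)

No nonterminal has an empty production or an RHS whose symbols are all nullable.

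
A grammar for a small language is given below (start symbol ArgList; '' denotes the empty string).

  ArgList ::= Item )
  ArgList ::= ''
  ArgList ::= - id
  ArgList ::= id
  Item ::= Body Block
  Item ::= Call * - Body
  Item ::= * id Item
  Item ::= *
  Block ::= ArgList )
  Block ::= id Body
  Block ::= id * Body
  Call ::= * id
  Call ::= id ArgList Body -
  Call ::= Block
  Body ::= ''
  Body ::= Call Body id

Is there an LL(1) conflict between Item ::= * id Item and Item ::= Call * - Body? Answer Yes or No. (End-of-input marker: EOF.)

Yes

FIRST(* id Item) = { * } and FIRST(Call * - Body) = { ), *, -, id }.
Both contain *, so the two alternatives are not disjoint — LL(1) conflict.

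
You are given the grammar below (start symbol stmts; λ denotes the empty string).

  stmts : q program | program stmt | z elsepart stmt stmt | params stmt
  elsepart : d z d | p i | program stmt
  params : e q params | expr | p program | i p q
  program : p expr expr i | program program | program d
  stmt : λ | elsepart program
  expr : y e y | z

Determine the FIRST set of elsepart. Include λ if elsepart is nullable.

elsepart : d z d contributes {d}.
elsepart : p i contributes {p}.
From elsepart : program stmt: add FIRST(program) = { p }.
Union: FIRST(elsepart) = { d, p }.

{ d, p }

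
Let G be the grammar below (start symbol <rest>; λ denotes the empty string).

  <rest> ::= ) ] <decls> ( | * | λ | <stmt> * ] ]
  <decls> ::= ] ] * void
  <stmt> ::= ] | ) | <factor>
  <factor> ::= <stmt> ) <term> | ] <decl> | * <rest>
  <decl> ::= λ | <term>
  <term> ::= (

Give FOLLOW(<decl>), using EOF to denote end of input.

In <factor> ::= ] <decl>: <decl> is at the end, add FOLLOW(<factor>) = { ), * }.
Union: FOLLOW(<decl>) = { ), * }.

{ ), * }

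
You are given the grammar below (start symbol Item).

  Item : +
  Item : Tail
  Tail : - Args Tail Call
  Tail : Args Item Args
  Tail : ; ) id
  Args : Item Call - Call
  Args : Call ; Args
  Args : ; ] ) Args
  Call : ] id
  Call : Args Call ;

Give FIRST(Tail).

{ +, -, ;, ] }

Tail : - Args Tail Call contributes {-}.
From Tail : Args Item Args: add FIRST(Args) = { +, -, ;, ] }.
Tail : ; ) id contributes {;}.
Union: FIRST(Tail) = { +, -, ;, ] }.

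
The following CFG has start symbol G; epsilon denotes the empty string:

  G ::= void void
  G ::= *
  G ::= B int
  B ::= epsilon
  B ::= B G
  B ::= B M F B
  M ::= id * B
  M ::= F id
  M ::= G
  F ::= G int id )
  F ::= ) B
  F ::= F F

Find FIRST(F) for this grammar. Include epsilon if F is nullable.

From F ::= G int id ): add FIRST(G) = { ), *, id, int, void }.
F ::= ) B contributes {)}.
From F ::= F F: add FIRST(F) = { ), *, id, int, void }.
Union: FIRST(F) = { ), *, id, int, void }.

{ ), *, id, int, void }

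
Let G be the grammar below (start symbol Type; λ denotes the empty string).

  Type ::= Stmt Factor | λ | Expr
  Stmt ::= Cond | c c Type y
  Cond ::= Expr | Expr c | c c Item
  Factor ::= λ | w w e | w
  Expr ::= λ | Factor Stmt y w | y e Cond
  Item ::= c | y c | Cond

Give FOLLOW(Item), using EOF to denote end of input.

{ EOF, c, w, y }

In Cond ::= c c Item: Item is at the end, add FOLLOW(Cond) = { EOF, c, w, y }.
Union: FOLLOW(Item) = { EOF, c, w, y }.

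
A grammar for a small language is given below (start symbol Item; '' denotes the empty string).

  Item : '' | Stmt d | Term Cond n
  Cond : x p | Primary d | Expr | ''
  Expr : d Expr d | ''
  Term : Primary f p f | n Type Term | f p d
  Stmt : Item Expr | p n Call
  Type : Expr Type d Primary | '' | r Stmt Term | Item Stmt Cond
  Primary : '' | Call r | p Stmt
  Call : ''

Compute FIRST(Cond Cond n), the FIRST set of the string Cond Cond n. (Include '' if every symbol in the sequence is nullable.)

Add FIRST(Cond)\{''} = { d, p, r, x }; Cond is nullable, continue.
Add FIRST(Cond)\{''} = { d, p, r, x }; Cond is nullable, continue.
n is a terminal; add {n} and stop.

{ d, n, p, r, x }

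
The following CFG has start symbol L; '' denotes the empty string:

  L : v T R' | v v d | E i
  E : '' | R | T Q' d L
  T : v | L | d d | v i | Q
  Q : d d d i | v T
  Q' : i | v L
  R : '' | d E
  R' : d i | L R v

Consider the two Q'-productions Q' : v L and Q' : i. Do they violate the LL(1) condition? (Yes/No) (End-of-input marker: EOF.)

FIRST(v L) = { v } and FIRST(i) = { i }.
The FIRST sets are disjoint and neither alternative is nullable — no conflict.

No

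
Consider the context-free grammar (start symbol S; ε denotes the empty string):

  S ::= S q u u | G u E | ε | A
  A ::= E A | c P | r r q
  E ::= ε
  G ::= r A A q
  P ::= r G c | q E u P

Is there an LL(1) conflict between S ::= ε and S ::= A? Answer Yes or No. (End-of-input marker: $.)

FIRST(ε) = { ε } and FIRST(A) = { c, r }.
The first is nullable but FOLLOW(S) = { $, q } is disjoint from FIRST of the second.

No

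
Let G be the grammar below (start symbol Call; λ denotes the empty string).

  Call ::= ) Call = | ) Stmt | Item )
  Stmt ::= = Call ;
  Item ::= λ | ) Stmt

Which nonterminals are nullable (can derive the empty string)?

Directly nullable (have an λ-production): Item.
No other nonterminal has a production whose RHS symbols are all nullable.

{ Item }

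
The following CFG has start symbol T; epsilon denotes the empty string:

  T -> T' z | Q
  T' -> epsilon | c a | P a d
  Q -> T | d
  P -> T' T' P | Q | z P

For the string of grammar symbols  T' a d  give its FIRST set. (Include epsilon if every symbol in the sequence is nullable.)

Add FIRST(T')\{epsilon} = { c, d, z }; T' is nullable, continue.
a is a terminal; add {a} and stop.

{ a, c, d, z }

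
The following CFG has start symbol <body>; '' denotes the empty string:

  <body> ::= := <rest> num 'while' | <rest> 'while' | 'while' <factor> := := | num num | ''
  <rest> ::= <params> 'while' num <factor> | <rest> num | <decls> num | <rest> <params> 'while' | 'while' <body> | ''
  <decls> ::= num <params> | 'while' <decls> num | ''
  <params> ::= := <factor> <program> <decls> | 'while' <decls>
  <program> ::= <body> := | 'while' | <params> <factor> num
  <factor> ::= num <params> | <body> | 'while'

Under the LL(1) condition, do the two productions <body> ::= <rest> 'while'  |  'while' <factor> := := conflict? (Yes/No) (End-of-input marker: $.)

Yes

FIRST(<rest> 'while') = { 'while', :=, num } and FIRST('while' <factor> := :=) = { 'while' }.
Both contain 'while', so the two alternatives are not disjoint — LL(1) conflict.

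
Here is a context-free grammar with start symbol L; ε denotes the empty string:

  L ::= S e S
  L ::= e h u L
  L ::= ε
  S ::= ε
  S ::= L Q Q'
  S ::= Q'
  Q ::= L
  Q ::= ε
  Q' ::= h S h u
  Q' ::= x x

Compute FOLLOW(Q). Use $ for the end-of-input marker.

In S ::= L Q Q': add FIRST(Q') = { h, x }.
Union: FOLLOW(Q) = { h, x }.

{ h, x }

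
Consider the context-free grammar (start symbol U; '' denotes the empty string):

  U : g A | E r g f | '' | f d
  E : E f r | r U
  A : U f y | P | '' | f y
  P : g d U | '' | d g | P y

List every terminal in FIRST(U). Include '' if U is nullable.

{ f, g, r, '' }

U : g A contributes {g}.
From U : E r g f: add FIRST(E) = { r }.
U : '' contributes ''.
U : f d contributes {f}.
Union: FIRST(U) = { f, g, r, '' }.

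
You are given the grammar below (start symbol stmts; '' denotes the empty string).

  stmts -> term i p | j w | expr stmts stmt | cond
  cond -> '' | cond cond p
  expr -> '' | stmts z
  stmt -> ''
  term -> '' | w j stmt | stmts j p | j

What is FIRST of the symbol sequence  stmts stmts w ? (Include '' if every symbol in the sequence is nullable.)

Add FIRST(stmts)\{''} = { i, j, p, w, z }; stmts is nullable, continue.
Add FIRST(stmts)\{''} = { i, j, p, w, z }; stmts is nullable, continue.
w is a terminal; add {w} and stop.

{ i, j, p, w, z }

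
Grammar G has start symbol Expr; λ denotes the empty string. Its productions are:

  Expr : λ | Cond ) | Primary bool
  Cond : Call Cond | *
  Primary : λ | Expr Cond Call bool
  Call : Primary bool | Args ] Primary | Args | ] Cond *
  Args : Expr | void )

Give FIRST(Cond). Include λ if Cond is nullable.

From Cond : Call Cond: Call nullable, take FIRST(Call) ∪ FIRST(Cond) = { *, ], bool, void }.
Cond : * contributes {*}.
Union: FIRST(Cond) = { *, ], bool, void }.

{ *, ], bool, void }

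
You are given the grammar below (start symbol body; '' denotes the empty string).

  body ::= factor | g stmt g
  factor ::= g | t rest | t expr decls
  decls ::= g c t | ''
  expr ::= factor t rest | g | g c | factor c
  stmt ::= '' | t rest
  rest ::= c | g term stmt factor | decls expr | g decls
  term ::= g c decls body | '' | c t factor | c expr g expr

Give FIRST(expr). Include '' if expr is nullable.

From expr ::= factor t rest: add FIRST(factor) = { g, t }.
expr ::= g contributes {g}.
expr ::= g c contributes {g}.
From expr ::= factor c: add FIRST(factor) = { g, t }.
Union: FIRST(expr) = { g, t }.

{ g, t }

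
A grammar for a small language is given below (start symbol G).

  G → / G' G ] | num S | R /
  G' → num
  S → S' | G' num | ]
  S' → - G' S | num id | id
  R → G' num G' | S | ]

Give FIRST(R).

{ -, ], id, num }

From R → G' num G': add FIRST(G') = { num }.
From R → S: add FIRST(S) = { -, ], id, num }.
R → ] contributes {]}.
Union: FIRST(R) = { -, ], id, num }.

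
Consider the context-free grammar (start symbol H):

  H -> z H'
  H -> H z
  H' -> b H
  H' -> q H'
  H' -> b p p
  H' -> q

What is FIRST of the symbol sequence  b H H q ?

b is a terminal; add {b} and stop.

{ b }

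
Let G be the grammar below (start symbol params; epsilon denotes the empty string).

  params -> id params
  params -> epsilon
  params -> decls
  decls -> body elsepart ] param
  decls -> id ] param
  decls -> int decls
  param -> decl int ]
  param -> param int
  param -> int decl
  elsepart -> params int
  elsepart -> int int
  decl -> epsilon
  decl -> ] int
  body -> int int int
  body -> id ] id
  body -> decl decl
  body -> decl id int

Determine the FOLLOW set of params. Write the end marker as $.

{ $, int }

params is the start symbol, so $ ∈ FOLLOW(params).
In params -> id params: params is at the end, add FOLLOW(params) = { $, int }.
In elsepart -> params int: add FIRST(int) = { int }.
Union: FOLLOW(params) = { $, int }.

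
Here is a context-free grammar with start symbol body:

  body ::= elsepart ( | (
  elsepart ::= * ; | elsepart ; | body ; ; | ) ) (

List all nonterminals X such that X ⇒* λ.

No nonterminal has an empty production or an RHS whose symbols are all nullable.

{ } (none)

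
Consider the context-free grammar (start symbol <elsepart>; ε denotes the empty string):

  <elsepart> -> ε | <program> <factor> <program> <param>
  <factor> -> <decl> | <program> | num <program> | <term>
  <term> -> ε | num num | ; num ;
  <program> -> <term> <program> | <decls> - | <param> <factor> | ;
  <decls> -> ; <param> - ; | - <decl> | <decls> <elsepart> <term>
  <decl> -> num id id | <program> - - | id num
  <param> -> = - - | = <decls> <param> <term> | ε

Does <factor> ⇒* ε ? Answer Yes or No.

Yes

<factor> -> <program> and each of <program> is nullable, so <factor> ⇒* ε.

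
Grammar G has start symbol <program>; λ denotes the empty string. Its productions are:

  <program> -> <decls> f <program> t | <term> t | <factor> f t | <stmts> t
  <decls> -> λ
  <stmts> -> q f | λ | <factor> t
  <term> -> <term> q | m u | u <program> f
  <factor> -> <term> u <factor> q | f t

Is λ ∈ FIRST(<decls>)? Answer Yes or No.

<decls> has an λ-production, so <decls> ⇒ λ.

Yes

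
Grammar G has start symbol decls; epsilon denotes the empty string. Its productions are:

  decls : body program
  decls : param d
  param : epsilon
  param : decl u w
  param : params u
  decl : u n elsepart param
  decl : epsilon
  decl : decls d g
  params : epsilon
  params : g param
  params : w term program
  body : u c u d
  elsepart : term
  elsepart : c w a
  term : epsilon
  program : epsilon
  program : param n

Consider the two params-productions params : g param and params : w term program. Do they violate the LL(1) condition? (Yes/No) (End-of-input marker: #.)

No

FIRST(g param) = { g } and FIRST(w term program) = { w }.
The FIRST sets are disjoint and neither alternative is nullable — no conflict.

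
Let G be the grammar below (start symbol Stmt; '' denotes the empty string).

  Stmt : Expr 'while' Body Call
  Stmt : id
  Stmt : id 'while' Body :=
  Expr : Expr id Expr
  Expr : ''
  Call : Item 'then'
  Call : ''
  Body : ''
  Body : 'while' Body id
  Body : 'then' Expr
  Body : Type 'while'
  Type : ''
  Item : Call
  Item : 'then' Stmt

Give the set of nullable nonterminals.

{ Body, Call, Expr, Item, Type }

Directly nullable (have an ''-production): Expr, Call, Body, Type.
Item : Call with every symbol nullable, so Item is nullable.
No other nonterminal has a production whose RHS symbols are all nullable.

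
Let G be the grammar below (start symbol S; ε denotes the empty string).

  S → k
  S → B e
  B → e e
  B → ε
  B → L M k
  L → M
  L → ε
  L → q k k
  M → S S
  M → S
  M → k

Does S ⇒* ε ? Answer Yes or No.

Nullable nonterminals: B, L.
No production of S has an RHS whose symbols are all nullable, so S is not nullable.

No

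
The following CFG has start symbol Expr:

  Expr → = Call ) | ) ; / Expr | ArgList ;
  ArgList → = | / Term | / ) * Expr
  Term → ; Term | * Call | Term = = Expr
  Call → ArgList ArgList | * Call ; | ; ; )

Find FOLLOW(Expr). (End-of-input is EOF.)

{ EOF, ), /, ;, = }

Expr is the start symbol, so EOF ∈ FOLLOW(Expr).
In Expr → ) ; / Expr: Expr is at the end, add FOLLOW(Expr) = { EOF, ), /, ;, = }.
In ArgList → / ) * Expr: Expr is at the end, add FOLLOW(ArgList) = { ), /, ;, = }.
In Term → Term = = Expr: Expr is at the end, add FOLLOW(Term) = { ), /, ;, = }.
Union: FOLLOW(Expr) = { EOF, ), /, ;, = }.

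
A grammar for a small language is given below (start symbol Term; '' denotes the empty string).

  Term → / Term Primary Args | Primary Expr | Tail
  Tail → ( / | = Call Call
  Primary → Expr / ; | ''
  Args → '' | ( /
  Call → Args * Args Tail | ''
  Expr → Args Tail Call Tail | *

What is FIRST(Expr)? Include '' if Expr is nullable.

{ (, *, = }

From Expr → Args Tail Call Tail: Args nullable, take FIRST(Args) ∪ FIRST(Tail) = { (, = }.
Expr → * contributes {*}.
Union: FIRST(Expr) = { (, *, = }.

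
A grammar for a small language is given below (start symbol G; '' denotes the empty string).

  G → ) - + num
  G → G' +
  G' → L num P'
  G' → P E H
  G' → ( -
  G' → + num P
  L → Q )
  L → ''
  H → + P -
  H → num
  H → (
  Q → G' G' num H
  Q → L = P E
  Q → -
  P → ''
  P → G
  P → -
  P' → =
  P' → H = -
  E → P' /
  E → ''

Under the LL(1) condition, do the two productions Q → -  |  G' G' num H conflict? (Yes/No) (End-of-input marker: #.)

FIRST(-) = { - } and FIRST(G' G' num H) = { (, ), +, -, =, num }.
Both contain -, so the two alternatives are not disjoint — LL(1) conflict.

Yes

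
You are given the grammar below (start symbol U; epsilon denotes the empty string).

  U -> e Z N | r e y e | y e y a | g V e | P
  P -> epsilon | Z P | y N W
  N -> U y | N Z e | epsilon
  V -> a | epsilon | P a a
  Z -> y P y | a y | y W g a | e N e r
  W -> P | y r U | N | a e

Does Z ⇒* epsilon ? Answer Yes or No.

Nullable nonterminals: N, P, U, V, W.
No production of Z has an RHS whose symbols are all nullable, so Z is not nullable.

No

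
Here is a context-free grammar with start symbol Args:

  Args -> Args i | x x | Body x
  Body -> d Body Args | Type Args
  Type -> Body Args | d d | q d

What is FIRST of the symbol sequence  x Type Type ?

{ x }

x is a terminal; add {x} and stop.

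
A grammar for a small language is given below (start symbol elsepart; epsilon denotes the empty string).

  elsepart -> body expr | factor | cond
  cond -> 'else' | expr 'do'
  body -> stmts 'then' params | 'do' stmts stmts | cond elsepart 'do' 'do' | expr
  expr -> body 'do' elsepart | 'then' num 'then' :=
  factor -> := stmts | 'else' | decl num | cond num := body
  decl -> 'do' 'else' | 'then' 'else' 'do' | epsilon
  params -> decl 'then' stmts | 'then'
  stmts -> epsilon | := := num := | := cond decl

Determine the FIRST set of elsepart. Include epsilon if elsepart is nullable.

{ 'do', 'else', 'then', :=, num }

From elsepart -> body expr: add FIRST(body) = { 'do', 'else', 'then', := }.
From elsepart -> factor: add FIRST(factor) = { 'do', 'else', 'then', :=, num }.
From elsepart -> cond: add FIRST(cond) = { 'do', 'else', 'then', := }.
Union: FIRST(elsepart) = { 'do', 'else', 'then', :=, num }.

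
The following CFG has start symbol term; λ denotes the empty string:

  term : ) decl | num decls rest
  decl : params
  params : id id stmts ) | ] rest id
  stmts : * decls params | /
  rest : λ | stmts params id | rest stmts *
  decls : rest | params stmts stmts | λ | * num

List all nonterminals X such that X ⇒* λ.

Directly nullable (have an λ-production): rest, decls.
No other nonterminal has a production whose RHS symbols are all nullable.

{ decls, rest }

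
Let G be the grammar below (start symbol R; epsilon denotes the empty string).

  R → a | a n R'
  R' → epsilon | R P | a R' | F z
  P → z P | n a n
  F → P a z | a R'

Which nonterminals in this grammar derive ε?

{ R' }

Directly nullable (have an epsilon-production): R'.
No other nonterminal has a production whose RHS symbols are all nullable.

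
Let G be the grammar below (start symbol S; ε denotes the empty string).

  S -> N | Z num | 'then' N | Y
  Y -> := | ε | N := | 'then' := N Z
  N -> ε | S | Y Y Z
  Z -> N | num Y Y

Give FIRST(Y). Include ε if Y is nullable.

Y -> := contributes {:=}.
Y -> ε contributes ε.
From Y -> N :=: N nullable, take FIRST(N) ∪ {:=} = { 'then', :=, num }.
Y -> 'then' := N Z contributes {'then'}.
Union: FIRST(Y) = { 'then', :=, num, ε }.

{ 'then', :=, num, ε }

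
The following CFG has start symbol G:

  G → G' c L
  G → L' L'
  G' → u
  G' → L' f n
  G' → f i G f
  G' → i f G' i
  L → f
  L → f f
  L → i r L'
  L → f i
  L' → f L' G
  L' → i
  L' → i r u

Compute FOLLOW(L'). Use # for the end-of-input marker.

In G → L' L': add FIRST(L') = { f, i }.
In G → L' L': L' is at the end, add FOLLOW(G) = { #, f, i, u }.
In G' → L' f n: add FIRST(f n) = { f }.
In L → i r L': L' is at the end, add FOLLOW(L) = { #, f, i, u }.
In L' → f L' G: add FIRST(G) = { f, i, u }.
Union: FOLLOW(L') = { #, f, i, u }.

{ #, f, i, u }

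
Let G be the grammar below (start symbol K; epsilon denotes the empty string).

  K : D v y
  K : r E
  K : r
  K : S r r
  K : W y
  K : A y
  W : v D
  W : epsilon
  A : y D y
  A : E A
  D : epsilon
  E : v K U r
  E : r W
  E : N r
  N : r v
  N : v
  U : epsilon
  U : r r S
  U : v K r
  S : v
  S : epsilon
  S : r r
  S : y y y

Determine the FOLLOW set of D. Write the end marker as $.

In K : D v y: add FIRST(v y) = { v }.
In W : v D: D is at the end, add FOLLOW(W) = { $, r, v, y }.
In A : y D y: add FIRST(y) = { y }.
Union: FOLLOW(D) = { $, r, v, y }.

{ $, r, v, y }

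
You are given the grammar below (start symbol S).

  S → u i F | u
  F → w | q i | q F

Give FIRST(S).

S → u i F contributes {u}.
S → u contributes {u}.
Union: FIRST(S) = { u }.

{ u }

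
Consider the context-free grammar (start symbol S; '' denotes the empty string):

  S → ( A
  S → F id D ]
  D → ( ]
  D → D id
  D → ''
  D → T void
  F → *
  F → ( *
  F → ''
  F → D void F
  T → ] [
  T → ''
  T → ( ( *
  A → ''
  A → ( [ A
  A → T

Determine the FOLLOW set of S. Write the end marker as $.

S is the start symbol, so $ ∈ FOLLOW(S).
Union: FOLLOW(S) = { $ }.

{ $ }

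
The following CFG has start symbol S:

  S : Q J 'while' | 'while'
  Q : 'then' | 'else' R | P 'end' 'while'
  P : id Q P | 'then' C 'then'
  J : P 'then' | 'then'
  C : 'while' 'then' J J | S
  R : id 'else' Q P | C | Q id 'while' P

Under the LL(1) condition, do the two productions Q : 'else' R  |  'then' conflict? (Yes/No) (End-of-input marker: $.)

No

FIRST('else' R) = { 'else' } and FIRST('then') = { 'then' }.
The FIRST sets are disjoint and neither alternative is nullable — no conflict.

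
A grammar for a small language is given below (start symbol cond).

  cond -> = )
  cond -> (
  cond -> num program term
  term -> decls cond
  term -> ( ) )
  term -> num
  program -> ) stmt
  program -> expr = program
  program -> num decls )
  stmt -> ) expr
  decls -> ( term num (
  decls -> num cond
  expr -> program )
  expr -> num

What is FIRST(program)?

{ ), num }

program -> ) stmt contributes {)}.
From program -> expr = program: add FIRST(expr) = { ), num }.
program -> num decls ) contributes {num}.
Union: FIRST(program) = { ), num }.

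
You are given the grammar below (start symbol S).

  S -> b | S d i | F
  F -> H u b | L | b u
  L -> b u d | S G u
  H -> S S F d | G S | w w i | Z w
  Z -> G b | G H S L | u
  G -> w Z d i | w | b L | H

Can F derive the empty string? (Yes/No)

No nonterminal in this grammar is nullable.
No production of F has an RHS whose symbols are all nullable, so F is not nullable.

No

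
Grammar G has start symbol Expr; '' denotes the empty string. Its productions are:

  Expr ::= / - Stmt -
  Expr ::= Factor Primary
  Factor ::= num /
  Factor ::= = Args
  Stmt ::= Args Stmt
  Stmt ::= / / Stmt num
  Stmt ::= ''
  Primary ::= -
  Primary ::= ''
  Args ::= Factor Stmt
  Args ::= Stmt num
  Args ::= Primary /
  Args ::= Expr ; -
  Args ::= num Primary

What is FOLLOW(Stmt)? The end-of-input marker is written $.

{ $, -, /, ;, =, num }

In Expr ::= / - Stmt -: add FIRST(-) = { - }.
In Stmt ::= Args Stmt: Stmt is at the end, add FOLLOW(Stmt) = { $, -, /, ;, =, num }.
In Stmt ::= / / Stmt num: add FIRST(num) = { num }.
In Args ::= Factor Stmt: Stmt is at the end, add FOLLOW(Args) = { $, -, /, ;, =, num }.
In Args ::= Stmt num: add FIRST(num) = { num }.
Union: FOLLOW(Stmt) = { $, -, /, ;, =, num }.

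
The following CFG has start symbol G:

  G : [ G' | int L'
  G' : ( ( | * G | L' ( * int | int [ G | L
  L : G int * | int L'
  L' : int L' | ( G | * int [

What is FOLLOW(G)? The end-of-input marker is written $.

G is the start symbol, so $ ∈ FOLLOW(G).
In G' : * G: G is at the end, add FOLLOW(G') = { $, (, int }.
In G' : int [ G: G is at the end, add FOLLOW(G') = { $, (, int }.
In L : G int *: add FIRST(int *) = { int }.
In L' : ( G: G is at the end, add FOLLOW(L') = { $, (, int }.
Union: FOLLOW(G) = { $, (, int }.

{ $, (, int }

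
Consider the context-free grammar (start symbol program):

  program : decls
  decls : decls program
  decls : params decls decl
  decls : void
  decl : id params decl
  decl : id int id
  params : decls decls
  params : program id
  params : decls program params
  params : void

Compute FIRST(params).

From params : decls decls: add FIRST(decls) = { void }.
From params : program id: add FIRST(program) = { void }.
From params : decls program params: add FIRST(decls) = { void }.
params : void contributes {void}.
Union: FIRST(params) = { void }.

{ void }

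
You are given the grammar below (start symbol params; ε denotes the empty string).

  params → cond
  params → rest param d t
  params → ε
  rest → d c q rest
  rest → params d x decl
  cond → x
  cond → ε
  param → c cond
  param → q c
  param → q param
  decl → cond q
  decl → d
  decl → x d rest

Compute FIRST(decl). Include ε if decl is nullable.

From decl → cond q: cond nullable, take FIRST(cond) ∪ {q} = { q, x }.
decl → d contributes {d}.
decl → x d rest contributes {x}.
Union: FIRST(decl) = { d, q, x }.

{ d, q, x }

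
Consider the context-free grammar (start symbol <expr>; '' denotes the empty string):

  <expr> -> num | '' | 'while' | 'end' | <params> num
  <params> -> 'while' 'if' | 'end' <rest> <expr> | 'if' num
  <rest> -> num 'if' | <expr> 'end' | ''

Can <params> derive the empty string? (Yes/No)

No

Nullable nonterminals: <expr>, <rest>.
No production of <params> has an RHS whose symbols are all nullable, so <params> is not nullable.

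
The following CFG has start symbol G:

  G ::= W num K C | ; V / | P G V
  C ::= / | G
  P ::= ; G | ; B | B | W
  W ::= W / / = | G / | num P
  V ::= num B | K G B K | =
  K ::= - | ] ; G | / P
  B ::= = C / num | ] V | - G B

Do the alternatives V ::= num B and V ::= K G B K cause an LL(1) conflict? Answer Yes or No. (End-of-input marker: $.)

FIRST(num B) = { num } and FIRST(K G B K) = { -, /, ] }.
The FIRST sets are disjoint and neither alternative is nullable — no conflict.

No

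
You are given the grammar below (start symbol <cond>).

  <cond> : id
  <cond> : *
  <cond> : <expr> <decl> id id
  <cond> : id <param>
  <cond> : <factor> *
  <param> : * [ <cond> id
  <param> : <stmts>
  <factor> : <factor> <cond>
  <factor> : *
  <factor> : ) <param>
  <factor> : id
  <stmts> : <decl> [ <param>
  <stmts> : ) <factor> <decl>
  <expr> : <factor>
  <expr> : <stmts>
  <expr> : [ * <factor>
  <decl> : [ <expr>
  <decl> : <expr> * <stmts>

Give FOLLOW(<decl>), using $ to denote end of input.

In <cond> : <expr> <decl> id id: add FIRST(id id) = { id }.
In <stmts> : <decl> [ <param>: add FIRST([ <param>) = { [ }.
In <stmts> : ) <factor> <decl>: <decl> is at the end, add FOLLOW(<stmts>) = { $, ), *, [, id }.
Union: FOLLOW(<decl>) = { $, ), *, [, id }.

{ $, ), *, [, id }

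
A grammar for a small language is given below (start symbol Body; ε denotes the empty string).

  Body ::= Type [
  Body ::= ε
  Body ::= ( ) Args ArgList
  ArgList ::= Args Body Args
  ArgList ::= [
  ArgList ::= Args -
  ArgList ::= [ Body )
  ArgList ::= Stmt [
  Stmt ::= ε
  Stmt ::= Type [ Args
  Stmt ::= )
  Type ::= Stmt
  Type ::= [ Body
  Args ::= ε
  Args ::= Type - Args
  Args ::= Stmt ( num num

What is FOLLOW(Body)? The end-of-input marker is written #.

{ #, (, ), -, [ }

Body is the start symbol, so # ∈ FOLLOW(Body).
In ArgList ::= Args Body Args: add FIRST(Args)\{ε} = { (, ), -, [ }.
  Since Args is nullable, also add FOLLOW(ArgList) = { #, (, ), -, [ }.
In ArgList ::= [ Body ): add FIRST()) = { ) }.
In Type ::= [ Body: Body is at the end, add FOLLOW(Type) = { -, [ }.
Union: FOLLOW(Body) = { #, (, ), -, [ }.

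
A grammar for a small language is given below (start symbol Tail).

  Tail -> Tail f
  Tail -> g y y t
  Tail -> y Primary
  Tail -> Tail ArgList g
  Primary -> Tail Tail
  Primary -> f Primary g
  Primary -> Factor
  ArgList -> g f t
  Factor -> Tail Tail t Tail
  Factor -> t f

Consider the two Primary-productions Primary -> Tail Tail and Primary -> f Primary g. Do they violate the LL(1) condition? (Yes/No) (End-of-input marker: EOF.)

No

FIRST(Tail Tail) = { g, y } and FIRST(f Primary g) = { f }.
The FIRST sets are disjoint and neither alternative is nullable — no conflict.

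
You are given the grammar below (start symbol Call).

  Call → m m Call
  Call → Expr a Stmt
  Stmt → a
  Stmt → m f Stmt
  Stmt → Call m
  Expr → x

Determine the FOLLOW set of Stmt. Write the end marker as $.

{ $, m }

In Call → Expr a Stmt: Stmt is at the end, add FOLLOW(Call) = { $, m }.
In Stmt → m f Stmt: Stmt is at the end, add FOLLOW(Stmt) = { $, m }.
Union: FOLLOW(Stmt) = { $, m }.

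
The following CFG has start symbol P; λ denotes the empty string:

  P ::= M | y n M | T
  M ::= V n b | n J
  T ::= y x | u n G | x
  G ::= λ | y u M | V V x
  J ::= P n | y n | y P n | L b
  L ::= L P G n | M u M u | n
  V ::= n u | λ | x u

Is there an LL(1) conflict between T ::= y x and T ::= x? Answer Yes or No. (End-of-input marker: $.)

FIRST(y x) = { y } and FIRST(x) = { x }.
The FIRST sets are disjoint and neither alternative is nullable — no conflict.

No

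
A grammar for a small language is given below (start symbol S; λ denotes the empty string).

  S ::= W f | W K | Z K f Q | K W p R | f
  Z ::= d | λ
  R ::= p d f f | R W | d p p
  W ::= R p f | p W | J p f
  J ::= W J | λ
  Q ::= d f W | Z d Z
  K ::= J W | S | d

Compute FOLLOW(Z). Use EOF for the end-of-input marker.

{ EOF, d, f, p }

In S ::= Z K f Q: add FIRST(K f Q) = { d, f, p }.
In Q ::= Z d Z: add FIRST(d Z) = { d }.
In Q ::= Z d Z: Z is at the end, add FOLLOW(Q) = { EOF, d, f, p }.
Union: FOLLOW(Z) = { EOF, d, f, p }.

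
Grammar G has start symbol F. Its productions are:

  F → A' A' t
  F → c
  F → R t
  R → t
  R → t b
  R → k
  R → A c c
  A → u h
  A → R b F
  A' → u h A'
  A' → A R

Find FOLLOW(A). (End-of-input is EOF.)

{ c, k, t, u }

In R → A c c: add FIRST(c c) = { c }.
In A' → A R: add FIRST(R) = { k, t, u }.
Union: FOLLOW(A) = { c, k, t, u }.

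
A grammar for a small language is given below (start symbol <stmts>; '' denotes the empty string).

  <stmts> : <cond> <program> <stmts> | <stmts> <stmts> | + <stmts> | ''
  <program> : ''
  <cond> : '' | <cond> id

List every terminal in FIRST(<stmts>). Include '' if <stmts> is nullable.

{ +, id, '' }

From <stmts> : <cond> <program> <stmts>: <cond>, <program>, <stmts> nullable, take FIRST(<cond>) ∪ FIRST(<program>) ∪ FIRST(<stmts>) = { +, id }; also '' since the whole RHS is nullable.
From <stmts> : <stmts> <stmts>: <stmts>, <stmts> nullable, take FIRST(<stmts>) ∪ FIRST(<stmts>) = { +, id }; also '' since the whole RHS is nullable.
<stmts> : + <stmts> contributes {+}.
<stmts> : '' contributes ''.
Union: FIRST(<stmts>) = { +, id, '' }.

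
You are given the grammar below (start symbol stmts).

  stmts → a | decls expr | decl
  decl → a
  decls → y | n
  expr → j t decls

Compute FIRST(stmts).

{ a, n, y }

stmts → a contributes {a}.
From stmts → decls expr: add FIRST(decls) = { n, y }.
From stmts → decl: add FIRST(decl) = { a }.
Union: FIRST(stmts) = { a, n, y }.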